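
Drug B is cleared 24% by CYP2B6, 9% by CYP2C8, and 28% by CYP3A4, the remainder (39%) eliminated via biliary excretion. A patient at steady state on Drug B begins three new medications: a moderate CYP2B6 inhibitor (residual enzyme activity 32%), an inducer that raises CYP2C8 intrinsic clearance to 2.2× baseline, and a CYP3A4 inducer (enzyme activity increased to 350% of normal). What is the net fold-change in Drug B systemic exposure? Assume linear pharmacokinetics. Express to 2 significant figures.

0.61

CYP2B6: 0.24 × 0.32 = 0.0768
CYP2C8: 0.09 × 2.2 = 0.198
CYP3A4: 0.28 × 3.5 = 0.98
Other: 0.39 (unchanged)
New clearance relative to baseline: 0.0768 + 0.198 + 0.98 + 0.39 = 1.6448.
Systemic exposure ∝ 1/CL: fold-change = 1 / 1.6448 = 0.61.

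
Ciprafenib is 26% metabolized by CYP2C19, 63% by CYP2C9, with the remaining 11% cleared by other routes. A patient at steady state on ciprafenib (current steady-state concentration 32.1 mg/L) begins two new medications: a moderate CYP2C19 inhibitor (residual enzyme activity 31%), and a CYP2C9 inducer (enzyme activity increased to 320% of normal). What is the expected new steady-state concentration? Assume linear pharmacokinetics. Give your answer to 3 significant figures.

The CYP2C19 pathway (26% of clearance) drops to 0.31× activity: 0.26 × 0.31 = 0.0806.
The CYP2C9 pathway (63% of clearance) rises to 3.2× activity: 0.63 × 3.2 = 2.016.
The remaining 11% of clearance is unaffected.
New clearance relative to baseline: 0.0806 + 2.016 + 0.11 = 2.2066.
Steady-state concentration ∝ 1/CL: new value = 32.1 / 2.2066 = 14.5 mg/L.

14.5 mg/L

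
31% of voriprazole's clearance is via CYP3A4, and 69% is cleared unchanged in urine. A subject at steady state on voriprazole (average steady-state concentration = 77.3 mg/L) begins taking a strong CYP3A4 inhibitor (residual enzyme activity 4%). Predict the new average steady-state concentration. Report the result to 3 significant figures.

The CYP3A4 pathway (31% of clearance) is reduced to 0.04× activity: 0.31 × 0.04 = 0.0124.
Non-CYP routes (69%) are unchanged.
CL_new/CL_old = 0.0124 + 0.69 = 0.7024.
With dosing unchanged, average steady-state concentration scales as 1/CL: 77.3 / 0.7024 = 110 mg/L.

110 mg/L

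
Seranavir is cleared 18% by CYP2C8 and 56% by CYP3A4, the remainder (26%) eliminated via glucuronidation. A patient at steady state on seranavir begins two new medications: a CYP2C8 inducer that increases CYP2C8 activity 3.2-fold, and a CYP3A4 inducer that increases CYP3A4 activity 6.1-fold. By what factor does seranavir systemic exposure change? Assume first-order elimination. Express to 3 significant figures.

0.235

The CYP2C8 pathway (18% of clearance) rises to 3.2× activity: 0.18 × 3.2 = 0.576.
The CYP3A4 pathway (56% of clearance) is boosted to 6.1× activity: 0.56 × 6.1 = 3.416.
Non-CYP routes (26%) are unchanged.
CL_new/CL_old = 0.576 + 3.416 + 0.26 = 4.252.
Systemic exposure ∝ 1/CL: fold-change = 1 / 4.252 = 0.235.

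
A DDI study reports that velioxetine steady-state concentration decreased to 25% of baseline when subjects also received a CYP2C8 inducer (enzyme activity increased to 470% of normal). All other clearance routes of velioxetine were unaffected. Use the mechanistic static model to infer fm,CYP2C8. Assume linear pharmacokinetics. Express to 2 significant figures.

CL'/CL = 1 / 0.250 = 4
4.7·fm + (1 − fm) = 4
fm = (4 − 1) / (4.7 − 1) = 0.81

0.81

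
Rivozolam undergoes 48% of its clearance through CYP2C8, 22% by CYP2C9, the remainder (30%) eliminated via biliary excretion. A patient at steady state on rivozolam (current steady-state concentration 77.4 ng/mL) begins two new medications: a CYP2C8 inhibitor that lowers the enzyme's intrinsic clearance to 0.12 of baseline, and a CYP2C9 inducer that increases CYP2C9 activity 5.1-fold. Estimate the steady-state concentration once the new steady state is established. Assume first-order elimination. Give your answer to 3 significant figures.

52.3 ng/mL

The CYP2C8 pathway (48% of clearance) falls to 0.12× activity: 0.48 × 0.12 = 0.0576.
The CYP2C9 pathway (22% of clearance) rises to 5.1× activity: 0.22 × 5.1 = 1.122.
Non-CYP routes (30%) are unchanged.
New clearance relative to baseline: 0.0576 + 1.122 + 0.3 = 1.4796.
New steady-state concentration = 77.4 / 1.4796 = 52.3 ng/mL (concentration scales inversely with clearance).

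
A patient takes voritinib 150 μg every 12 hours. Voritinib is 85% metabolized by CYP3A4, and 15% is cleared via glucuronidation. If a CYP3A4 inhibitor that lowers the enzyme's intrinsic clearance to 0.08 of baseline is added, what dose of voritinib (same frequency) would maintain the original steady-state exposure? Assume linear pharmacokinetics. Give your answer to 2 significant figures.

The CYP3A4 pathway (85% of clearance) falls to 0.08× activity: 0.85 × 0.08 = 0.068.
The remaining 15% of clearance is unaffected.
Relative clearance = 0.068 + 0.15 = 0.218.
Exposure is unchanged when dose changes in proportion to clearance. New dose = 150 μg × 0.218 = 33 μg.

33 μg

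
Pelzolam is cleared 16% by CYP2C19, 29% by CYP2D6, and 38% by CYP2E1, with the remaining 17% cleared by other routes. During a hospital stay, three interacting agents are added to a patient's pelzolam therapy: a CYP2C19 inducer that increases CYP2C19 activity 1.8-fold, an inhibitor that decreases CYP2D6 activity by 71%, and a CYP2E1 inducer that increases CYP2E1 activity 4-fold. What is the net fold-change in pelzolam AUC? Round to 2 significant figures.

0.48

CYP2C19: 0.16 × 1.8 = 0.288
CYP2D6: 0.29 × 0.29 = 0.0841
CYP2E1: 0.38 × 4 = 1.52
Other: 0.17 (unchanged)
CL_new/CL_old = 0.288 + 0.0841 + 1.52 + 0.17 = 2.0621.
Because AUC varies inversely with clearance, the combined effect is 1 / 2.0621 = 0.48.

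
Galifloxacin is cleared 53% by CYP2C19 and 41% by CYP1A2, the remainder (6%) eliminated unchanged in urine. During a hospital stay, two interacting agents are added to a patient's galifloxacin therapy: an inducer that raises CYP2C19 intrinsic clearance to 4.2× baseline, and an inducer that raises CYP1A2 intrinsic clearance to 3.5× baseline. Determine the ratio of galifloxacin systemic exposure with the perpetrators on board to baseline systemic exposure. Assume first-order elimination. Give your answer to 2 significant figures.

0.27

CYP2C19: 0.53 × 4.2 = 2.226
CYP1A2: 0.41 × 3.5 = 1.435
Other: 0.06 (unchanged)
Relative clearance = 2.226 + 1.435 + 0.06 = 3.721.
Systemic exposure ∝ 1/CL: fold-change = 1 / 3.721 = 0.27.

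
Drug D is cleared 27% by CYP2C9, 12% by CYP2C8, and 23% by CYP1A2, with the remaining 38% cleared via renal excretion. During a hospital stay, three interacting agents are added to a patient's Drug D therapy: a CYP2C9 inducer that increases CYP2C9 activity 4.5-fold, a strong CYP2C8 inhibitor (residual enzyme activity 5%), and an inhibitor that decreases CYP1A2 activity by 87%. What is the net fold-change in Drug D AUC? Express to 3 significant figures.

0.613

The CYP2C9 pathway (27% of clearance) increases to 4.5× activity: 0.27 × 4.5 = 1.215.
The CYP2C8 pathway (12% of clearance) drops to 0.05× activity: 0.12 × 0.05 = 0.006.
The CYP1A2 pathway (23% of clearance) drops to 0.13× activity: 0.23 × 0.13 = 0.0299.
Non-CYP routes (38%) are unchanged.
CL_new/CL_old = 1.215 + 0.006 + 0.0299 + 0.38 = 1.6309.
AUC ∝ 1/CL: fold-change = 1 / 1.6309 = 0.613.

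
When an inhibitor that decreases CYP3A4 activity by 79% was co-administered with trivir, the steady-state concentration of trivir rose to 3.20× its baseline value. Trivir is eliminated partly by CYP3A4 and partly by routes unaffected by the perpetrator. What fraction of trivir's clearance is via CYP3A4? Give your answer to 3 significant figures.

Call the CYP3A4 fraction fm. After the interaction, CL_new/CL_old = fm × 0.21 + (1 − fm).
Steady-state concentration ratio = 1 / (new CL fraction), so new CL fraction = 1 / 3.20 = 0.3125.
fm × 0.21 + 1 − fm = 0.3125  ⇒  fm × (0.21 − 1) = −0.6875  ⇒  fm = 0.870.

0.870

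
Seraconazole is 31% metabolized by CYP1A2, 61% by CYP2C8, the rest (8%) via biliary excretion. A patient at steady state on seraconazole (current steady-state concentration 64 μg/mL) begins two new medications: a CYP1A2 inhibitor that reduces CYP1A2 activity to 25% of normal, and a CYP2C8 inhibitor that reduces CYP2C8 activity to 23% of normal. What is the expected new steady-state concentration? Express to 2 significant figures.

2.1 × 10² μg/mL

CYP1A2: 0.31 × 0.25 = 0.0775
CYP2C8: 0.61 × 0.23 = 0.1403
Other: 0.08 (unchanged)
Relative clearance = 0.0775 + 0.1403 + 0.08 = 0.2978.
Dividing the baseline by the relative clearance: 64 / 0.2978 = 2.1 × 10² μg/mL.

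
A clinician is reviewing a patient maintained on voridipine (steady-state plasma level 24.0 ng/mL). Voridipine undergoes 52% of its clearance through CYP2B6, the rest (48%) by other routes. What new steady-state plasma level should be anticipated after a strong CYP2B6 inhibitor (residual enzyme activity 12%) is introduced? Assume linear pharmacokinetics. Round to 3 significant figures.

The CYP2B6 pathway (52% of clearance) falls to 0.12× activity: 0.52 × 0.12 = 0.0624.
The remaining 48% of clearance is unaffected.
CL_new/CL_old = 0.0624 + 0.48 = 0.5424.
With dosing unchanged, steady-state plasma level scales as 1/CL: 24.0 / 0.5424 = 44.2 ng/mL.

44.2 ng/mL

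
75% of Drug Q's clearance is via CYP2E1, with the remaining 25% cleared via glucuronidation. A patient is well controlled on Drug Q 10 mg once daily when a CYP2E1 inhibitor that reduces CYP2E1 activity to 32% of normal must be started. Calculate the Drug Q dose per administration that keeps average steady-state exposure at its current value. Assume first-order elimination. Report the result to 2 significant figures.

4.9 mg

CYP2E1: 0.75 × 0.32 = 0.24
Other: 0.25 (unchanged)
Relative clearance = 0.24 + 0.25 = 0.49.
To maintain the same steady-state level, dose must scale with clearance: new dose = 10 × 0.49 = 4.9 mg.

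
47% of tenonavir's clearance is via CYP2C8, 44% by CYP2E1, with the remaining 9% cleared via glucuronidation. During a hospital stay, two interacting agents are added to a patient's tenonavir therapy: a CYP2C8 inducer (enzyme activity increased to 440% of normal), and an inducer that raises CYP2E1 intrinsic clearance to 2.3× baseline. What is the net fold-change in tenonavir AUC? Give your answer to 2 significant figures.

0.32

CYP2C8: 0.47 × 4.4 = 2.068
CYP2E1: 0.44 × 2.3 = 1.012
Other: 0.09 (unchanged)
Relative clearance = 2.068 + 1.012 + 0.09 = 3.17.
Because AUC varies inversely with clearance, the combined effect is 1 / 3.17 = 0.32.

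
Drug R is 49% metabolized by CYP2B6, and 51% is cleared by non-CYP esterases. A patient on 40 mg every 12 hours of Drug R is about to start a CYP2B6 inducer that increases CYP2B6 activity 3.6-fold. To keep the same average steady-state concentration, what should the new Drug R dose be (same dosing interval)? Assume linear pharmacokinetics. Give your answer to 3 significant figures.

The CYP2B6 pathway (49% of clearance) is boosted to 3.6× activity: 0.49 × 3.6 = 1.764.
Non-CYP routes (51%) are unchanged.
Relative clearance = 1.764 + 0.51 = 2.274.
To maintain the same steady-state level, dose must scale with clearance: new dose = 40 × 2.274 = 91.0 mg.

91.0 mg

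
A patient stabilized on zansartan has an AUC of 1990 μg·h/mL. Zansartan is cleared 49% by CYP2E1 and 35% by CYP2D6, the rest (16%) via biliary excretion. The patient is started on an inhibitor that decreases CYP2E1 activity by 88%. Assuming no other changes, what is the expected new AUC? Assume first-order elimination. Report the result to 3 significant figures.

3.50 × 10³ μg·h/mL

The CYP2E1 pathway (49% of clearance) drops to 0.12× activity: 0.49 × 0.12 = 0.0588.
CYP2D6 (35%) and the residual 16% are unaffected.
CL_new/CL_old = 0.0588 + 0.35 + 0.16 = 0.5688.
AUC ∝ 1/CL, so new value = 1990 / 0.5688 = 3.50 × 10³ μg·h/mL.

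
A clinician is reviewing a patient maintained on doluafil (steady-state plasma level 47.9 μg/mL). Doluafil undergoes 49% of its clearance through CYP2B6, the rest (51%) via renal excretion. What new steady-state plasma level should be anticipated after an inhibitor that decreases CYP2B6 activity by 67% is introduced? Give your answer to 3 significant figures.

CYP2B6: 0.49 × 0.33 = 0.1617
Other: 0.51 (unchanged)
Relative clearance = 0.1617 + 0.51 = 0.6717.
With dosing unchanged, steady-state plasma level scales as 1/CL: 47.9 / 0.6717 = 71.3 μg/mL.

71.3 μg/mL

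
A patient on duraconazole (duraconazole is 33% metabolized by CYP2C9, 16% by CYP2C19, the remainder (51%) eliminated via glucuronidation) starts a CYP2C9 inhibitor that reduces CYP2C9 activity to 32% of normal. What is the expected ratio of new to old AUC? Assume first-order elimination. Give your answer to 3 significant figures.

1.29

The CYP2C9 pathway (33% of clearance) drops to 0.32× activity: 0.33 × 0.32 = 0.1056.
CYP2C19 (16%) and the residual 51% are unaffected.
New clearance relative to baseline: 0.1056 + 0.16 + 0.51 = 0.7756.
AUC is inversely proportional to clearance, so the fold-change is 1 / 0.7756 = 1.29.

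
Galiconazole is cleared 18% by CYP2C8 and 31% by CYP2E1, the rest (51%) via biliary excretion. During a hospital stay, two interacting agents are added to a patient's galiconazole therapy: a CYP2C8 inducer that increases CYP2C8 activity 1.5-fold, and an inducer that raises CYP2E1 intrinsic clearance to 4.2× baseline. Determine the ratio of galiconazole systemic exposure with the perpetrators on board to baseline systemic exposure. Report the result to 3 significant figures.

0.480

CYP2C8: 0.18 × 1.5 = 0.27
CYP2E1: 0.31 × 4.2 = 1.302
Other: 0.51 (unchanged)
CL_new/CL_old = 0.27 + 1.302 + 0.51 = 2.082.
Systemic exposure ∝ 1/CL: fold-change = 1 / 2.082 = 0.480.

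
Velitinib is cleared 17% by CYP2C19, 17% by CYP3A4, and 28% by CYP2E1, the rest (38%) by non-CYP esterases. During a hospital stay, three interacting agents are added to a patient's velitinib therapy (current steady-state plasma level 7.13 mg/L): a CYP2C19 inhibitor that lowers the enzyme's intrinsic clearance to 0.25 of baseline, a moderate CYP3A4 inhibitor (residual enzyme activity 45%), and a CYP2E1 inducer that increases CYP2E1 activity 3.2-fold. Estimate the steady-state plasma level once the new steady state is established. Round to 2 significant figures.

The CYP2C19 pathway (17% of clearance) is reduced to 0.25× activity: 0.17 × 0.25 = 0.0425.
The CYP3A4 pathway (17% of clearance) drops to 0.45× activity: 0.17 × 0.45 = 0.0765.
The CYP2E1 pathway (28% of clearance) increases to 3.2× activity: 0.28 × 3.2 = 0.896.
Non-CYP routes (38%) are unchanged.
CL_new/CL_old = 0.0425 + 0.0765 + 0.896 + 0.38 = 1.395.
New steady-state plasma level = 7.13 / 1.395 = 5.1 mg/L (concentration scales inversely with clearance).

5.1 mg/L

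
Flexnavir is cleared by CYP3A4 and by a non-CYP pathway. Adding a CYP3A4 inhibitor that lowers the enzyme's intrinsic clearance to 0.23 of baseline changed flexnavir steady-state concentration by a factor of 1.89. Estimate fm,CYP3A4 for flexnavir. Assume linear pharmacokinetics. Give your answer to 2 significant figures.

0.61

Let fm be the CYP3A4 fraction. New clearance relative to baseline = fm × 0.23 + (1 − fm).
Steady-state concentration ratio = 1 / (new CL fraction), so new CL fraction = 1 / 1.89 = 0.5291.
fm × 0.23 + 1 − fm = 0.5291  ⇒  fm × (0.23 − 1) = −0.4709  ⇒  fm = 0.61.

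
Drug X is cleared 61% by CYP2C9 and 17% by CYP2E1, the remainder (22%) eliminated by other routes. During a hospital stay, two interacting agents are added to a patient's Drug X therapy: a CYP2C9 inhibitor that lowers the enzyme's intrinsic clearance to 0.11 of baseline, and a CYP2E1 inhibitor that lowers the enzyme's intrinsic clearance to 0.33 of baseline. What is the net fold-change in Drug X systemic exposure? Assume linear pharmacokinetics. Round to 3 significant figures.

2.91

The CYP2C9 pathway (61% of clearance) falls to 0.11× activity: 0.61 × 0.11 = 0.0671.
The CYP2E1 pathway (17% of clearance) is reduced to 0.33× activity: 0.17 × 0.33 = 0.0561.
Non-CYP routes (22%) are unchanged.
Relative clearance = 0.0671 + 0.0561 + 0.22 = 0.3432.
Net systemic exposure ratio = 1 / 0.3432 = 2.91.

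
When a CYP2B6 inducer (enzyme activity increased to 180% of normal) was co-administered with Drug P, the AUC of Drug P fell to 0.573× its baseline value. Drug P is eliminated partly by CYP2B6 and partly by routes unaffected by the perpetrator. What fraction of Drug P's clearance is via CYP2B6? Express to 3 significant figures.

Let x = fm,CYP2B6. Because AUC ∝ 1/CL, relative clearance rose to 1/0.573 = 1.745.
Only the CYP2B6 route changed, so 1.745 = x·1.8 + (1 − x), giving x = 0.932.

0.932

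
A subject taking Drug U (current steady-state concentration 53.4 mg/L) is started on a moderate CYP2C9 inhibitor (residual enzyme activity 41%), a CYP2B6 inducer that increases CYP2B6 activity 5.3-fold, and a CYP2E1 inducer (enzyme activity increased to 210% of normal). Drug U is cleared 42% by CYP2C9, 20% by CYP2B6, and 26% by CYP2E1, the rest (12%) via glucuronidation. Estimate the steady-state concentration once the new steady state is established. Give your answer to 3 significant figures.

28.1 mg/L

The CYP2C9 pathway (42% of clearance) drops to 0.41× activity: 0.42 × 0.41 = 0.1722.
The CYP2B6 pathway (20% of clearance) rises to 5.3× activity: 0.2 × 5.3 = 1.06.
The CYP2E1 pathway (26% of clearance) increases to 2.1× activity: 0.26 × 2.1 = 0.546.
The remaining 12% of clearance is unaffected.
Relative clearance = 0.1722 + 1.06 + 0.546 + 0.12 = 1.8982.
Dividing the baseline by the relative clearance: 53.4 / 1.8982 = 28.1 mg/L.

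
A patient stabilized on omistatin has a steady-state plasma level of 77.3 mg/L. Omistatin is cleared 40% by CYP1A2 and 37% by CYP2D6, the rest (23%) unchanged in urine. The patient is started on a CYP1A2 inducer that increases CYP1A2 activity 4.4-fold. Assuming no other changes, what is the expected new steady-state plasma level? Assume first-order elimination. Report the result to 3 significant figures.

32.8 mg/L

The CYP1A2 pathway (40% of clearance) rises to 4.4× activity: 0.4 × 4.4 = 1.76.
CYP2D6 (37%) and the residual 23% are unaffected.
CL_new/CL_old = 1.76 + 0.37 + 0.23 = 2.36.
Steady-state plasma level ∝ 1/CL, so new value = 77.3 / 2.36 = 32.8 mg/L.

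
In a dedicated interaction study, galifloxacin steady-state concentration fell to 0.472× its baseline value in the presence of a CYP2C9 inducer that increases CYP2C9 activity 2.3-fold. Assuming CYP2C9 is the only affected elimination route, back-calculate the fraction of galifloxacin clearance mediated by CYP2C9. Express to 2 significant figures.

CL'/CL = 1 / 0.472 = 2.119
2.3·fm + (1 − fm) = 2.119
fm = (2.119 − 1) / (2.3 − 1) = 0.86

0.86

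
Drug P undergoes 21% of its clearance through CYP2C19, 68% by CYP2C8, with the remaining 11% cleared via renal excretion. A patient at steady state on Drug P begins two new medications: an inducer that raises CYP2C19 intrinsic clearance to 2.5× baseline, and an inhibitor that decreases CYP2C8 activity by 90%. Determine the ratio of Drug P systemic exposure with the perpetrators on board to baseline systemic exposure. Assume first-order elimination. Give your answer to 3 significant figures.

1.42

CYP2C19: 0.21 × 2.5 = 0.525
CYP2C8: 0.68 × 0.1 = 0.068
Other: 0.11 (unchanged)
CL_new/CL_old = 0.525 + 0.068 + 0.11 = 0.703.
Systemic exposure ∝ 1/CL: fold-change = 1 / 0.703 = 1.42.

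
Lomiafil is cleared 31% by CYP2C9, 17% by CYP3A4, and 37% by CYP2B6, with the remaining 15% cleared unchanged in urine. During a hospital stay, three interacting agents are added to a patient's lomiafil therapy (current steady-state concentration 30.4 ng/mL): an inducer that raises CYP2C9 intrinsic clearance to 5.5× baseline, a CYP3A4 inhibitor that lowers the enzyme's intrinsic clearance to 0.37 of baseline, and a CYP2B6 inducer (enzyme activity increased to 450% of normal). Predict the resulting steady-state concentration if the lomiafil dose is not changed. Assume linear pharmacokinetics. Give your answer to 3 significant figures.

The CYP2C9 pathway (31% of clearance) rises to 5.5× activity: 0.31 × 5.5 = 1.705.
The CYP3A4 pathway (17% of clearance) falls to 0.37× activity: 0.17 × 0.37 = 0.0629.
The CYP2B6 pathway (37% of clearance) is boosted to 4.5× activity: 0.37 × 4.5 = 1.665.
Non-CYP routes (15%) are unchanged.
New clearance relative to baseline: 1.705 + 0.0629 + 1.665 + 0.15 = 3.5829.
Dividing the baseline by the relative clearance: 30.4 / 3.5829 = 8.48 ng/mL.

8.48 ng/mL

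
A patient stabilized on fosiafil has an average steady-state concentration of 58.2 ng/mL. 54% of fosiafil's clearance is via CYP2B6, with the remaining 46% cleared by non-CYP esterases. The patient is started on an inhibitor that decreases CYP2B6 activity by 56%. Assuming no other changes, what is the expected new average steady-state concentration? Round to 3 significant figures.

83.4 ng/mL

The CYP2B6 pathway (54% of clearance) is reduced to 0.44× activity: 0.54 × 0.44 = 0.2376.
The remaining 46% of clearance is unaffected.
New clearance relative to baseline: 0.2376 + 0.46 = 0.6976.
Average steady-state concentration ∝ 1/CL, so new value = 58.2 / 0.6976 = 83.4 ng/mL.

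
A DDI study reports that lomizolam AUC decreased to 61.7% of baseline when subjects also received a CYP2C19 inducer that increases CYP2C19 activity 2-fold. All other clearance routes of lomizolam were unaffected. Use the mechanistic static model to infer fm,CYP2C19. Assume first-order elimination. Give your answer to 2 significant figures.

0.62

Call the CYP2C19 fraction fm. After the interaction, CL_new/CL_old = fm × 2 + (1 − fm).
AUC ratio = 1 / (new CL fraction), so new CL fraction = 1 / 0.617 = 1.621.
fm × 2 + 1 − fm = 1.621  ⇒  fm × (2 − 1) = 0.6207  ⇒  fm = 0.62.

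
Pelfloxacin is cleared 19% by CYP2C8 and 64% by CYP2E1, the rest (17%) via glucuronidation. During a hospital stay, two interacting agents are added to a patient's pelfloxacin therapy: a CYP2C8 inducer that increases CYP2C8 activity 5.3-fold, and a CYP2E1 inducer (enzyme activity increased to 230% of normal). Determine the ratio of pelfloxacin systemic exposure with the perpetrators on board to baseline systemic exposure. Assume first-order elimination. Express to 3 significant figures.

0.378

The CYP2C8 pathway (19% of clearance) rises to 5.3× activity: 0.19 × 5.3 = 1.007.
The CYP2E1 pathway (64% of clearance) is boosted to 2.3× activity: 0.64 × 2.3 = 1.472.
Non-CYP routes (17%) are unchanged.
Relative clearance = 1.007 + 1.472 + 0.17 = 2.649.
Net systemic exposure ratio = 1 / 2.649 = 0.378.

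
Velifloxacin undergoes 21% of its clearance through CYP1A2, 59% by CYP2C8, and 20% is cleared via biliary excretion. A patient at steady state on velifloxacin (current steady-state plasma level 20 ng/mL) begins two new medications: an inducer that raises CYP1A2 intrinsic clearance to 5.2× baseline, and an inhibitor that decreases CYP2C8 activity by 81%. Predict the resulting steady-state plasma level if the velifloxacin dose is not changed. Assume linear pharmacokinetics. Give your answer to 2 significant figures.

14 ng/mL

CYP1A2: 0.21 × 5.2 = 1.092
CYP2C8: 0.59 × 0.19 = 0.1121
Other: 0.2 (unchanged)
CL_new/CL_old = 1.092 + 0.1121 + 0.2 = 1.4041.
Steady-state plasma level ∝ 1/CL: new value = 20 / 1.4041 = 14 ng/mL.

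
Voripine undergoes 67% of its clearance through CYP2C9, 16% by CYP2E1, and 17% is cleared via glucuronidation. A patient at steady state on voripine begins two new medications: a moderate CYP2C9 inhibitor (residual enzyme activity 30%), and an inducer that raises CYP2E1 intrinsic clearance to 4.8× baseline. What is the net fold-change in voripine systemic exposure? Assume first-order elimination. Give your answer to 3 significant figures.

The CYP2C9 pathway (67% of clearance) is reduced to 0.3× activity: 0.67 × 0.3 = 0.201.
The CYP2E1 pathway (16% of clearance) is boosted to 4.8× activity: 0.16 × 4.8 = 0.768.
The remaining 17% of clearance is unaffected.
New clearance relative to baseline: 0.201 + 0.768 + 0.17 = 1.139.
Because systemic exposure varies inversely with clearance, the combined effect is 1 / 1.139 = 0.878.

0.878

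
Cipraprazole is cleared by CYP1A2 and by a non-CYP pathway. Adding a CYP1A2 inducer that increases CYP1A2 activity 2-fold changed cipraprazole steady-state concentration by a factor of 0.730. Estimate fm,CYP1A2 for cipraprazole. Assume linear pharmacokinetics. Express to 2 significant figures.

0.37

Let fm be the CYP1A2 fraction. New clearance relative to baseline = fm × 2 + (1 − fm).
Steady-state concentration ratio = 1 / (new CL fraction), so new CL fraction = 1 / 0.730 = 1.37.
fm × 2 + 1 − fm = 1.37  ⇒  fm × (2 − 1) = 0.3699  ⇒  fm = 0.37.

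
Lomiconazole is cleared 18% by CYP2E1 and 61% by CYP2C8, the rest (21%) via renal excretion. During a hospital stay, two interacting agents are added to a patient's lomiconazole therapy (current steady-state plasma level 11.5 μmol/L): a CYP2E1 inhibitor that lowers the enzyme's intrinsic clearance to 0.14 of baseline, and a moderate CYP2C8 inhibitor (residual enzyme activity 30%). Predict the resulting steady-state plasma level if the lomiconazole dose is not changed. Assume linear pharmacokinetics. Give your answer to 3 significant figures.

The CYP2E1 pathway (18% of clearance) drops to 0.14× activity: 0.18 × 0.14 = 0.0252.
The CYP2C8 pathway (61% of clearance) falls to 0.3× activity: 0.61 × 0.3 = 0.183.
Non-CYP routes (21%) are unchanged.
CL_new/CL_old = 0.0252 + 0.183 + 0.21 = 0.4182.
Dividing the baseline by the relative clearance: 11.5 / 0.4182 = 27.5 μmol/L.

27.5 μmol/L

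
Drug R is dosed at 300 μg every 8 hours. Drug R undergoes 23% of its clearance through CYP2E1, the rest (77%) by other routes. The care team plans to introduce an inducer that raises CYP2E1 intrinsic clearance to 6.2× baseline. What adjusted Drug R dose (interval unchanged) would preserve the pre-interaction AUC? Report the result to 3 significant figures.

659 μg

CYP2E1: 0.23 × 6.2 = 1.426
Other: 0.77 (unchanged)
CL_new/CL_old = 1.426 + 0.77 = 2.196.
To maintain the same steady-state level, dose must scale with clearance: new dose = 300 × 2.196 = 659 μg.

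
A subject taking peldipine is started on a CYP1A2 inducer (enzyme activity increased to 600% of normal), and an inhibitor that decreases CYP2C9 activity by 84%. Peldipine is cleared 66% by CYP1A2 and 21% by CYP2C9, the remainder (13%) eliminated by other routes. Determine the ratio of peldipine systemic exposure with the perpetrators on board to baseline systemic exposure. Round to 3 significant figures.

0.243

The CYP1A2 pathway (66% of clearance) rises to 6× activity: 0.66 × 6 = 3.96.
The CYP2C9 pathway (21% of clearance) falls to 0.16× activity: 0.21 × 0.16 = 0.0336.
Non-CYP routes (13%) are unchanged.
Relative clearance = 3.96 + 0.0336 + 0.13 = 4.1236.
Net systemic exposure ratio = 1 / 4.1236 = 0.243.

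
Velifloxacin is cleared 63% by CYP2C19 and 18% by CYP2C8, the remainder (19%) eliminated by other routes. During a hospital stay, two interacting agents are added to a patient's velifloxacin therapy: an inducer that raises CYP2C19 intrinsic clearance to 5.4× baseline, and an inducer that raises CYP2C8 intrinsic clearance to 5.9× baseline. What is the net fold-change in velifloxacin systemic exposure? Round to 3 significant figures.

0.215

CYP2C19: 0.63 × 5.4 = 3.402
CYP2C8: 0.18 × 5.9 = 1.062
Other: 0.19 (unchanged)
CL_new/CL_old = 3.402 + 1.062 + 0.19 = 4.654.
Because systemic exposure varies inversely with clearance, the combined effect is 1 / 4.654 = 0.215.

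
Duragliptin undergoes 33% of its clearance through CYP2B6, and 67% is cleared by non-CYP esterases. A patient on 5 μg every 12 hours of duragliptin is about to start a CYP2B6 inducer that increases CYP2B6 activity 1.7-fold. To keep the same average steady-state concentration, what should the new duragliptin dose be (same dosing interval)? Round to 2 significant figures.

CYP2B6: 0.33 × 1.7 = 0.561
Other: 0.67 (unchanged)
Relative clearance = 0.561 + 0.67 = 1.231.
Exposure is unchanged when dose changes in proportion to clearance. New dose = 5 μg × 1.231 = 6.2 μg.

6.2 μg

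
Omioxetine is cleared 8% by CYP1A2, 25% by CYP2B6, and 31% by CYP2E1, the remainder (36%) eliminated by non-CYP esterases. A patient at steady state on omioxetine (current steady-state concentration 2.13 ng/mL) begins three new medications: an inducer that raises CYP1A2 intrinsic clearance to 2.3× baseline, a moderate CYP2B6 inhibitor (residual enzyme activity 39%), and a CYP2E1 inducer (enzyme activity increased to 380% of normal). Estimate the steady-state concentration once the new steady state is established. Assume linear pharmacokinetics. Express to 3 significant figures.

The CYP1A2 pathway (8% of clearance) rises to 2.3× activity: 0.08 × 2.3 = 0.184.
The CYP2B6 pathway (25% of clearance) falls to 0.39× activity: 0.25 × 0.39 = 0.0975.
The CYP2E1 pathway (31% of clearance) rises to 3.8× activity: 0.31 × 3.8 = 1.178.
The remaining 36% of clearance is unaffected.
New clearance relative to baseline: 0.184 + 0.0975 + 1.178 + 0.36 = 1.8195.
Steady-state concentration ∝ 1/CL: new value = 2.13 / 1.8195 = 1.17 ng/mL.

1.17 ng/mL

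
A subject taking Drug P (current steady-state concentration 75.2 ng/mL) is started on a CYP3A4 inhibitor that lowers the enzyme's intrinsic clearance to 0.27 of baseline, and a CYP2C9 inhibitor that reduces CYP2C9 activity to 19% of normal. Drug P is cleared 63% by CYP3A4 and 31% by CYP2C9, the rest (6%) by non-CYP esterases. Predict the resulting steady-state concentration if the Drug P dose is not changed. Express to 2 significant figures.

2.6 × 10² ng/mL

The CYP3A4 pathway (63% of clearance) drops to 0.27× activity: 0.63 × 0.27 = 0.1701.
The CYP2C9 pathway (31% of clearance) drops to 0.19× activity: 0.31 × 0.19 = 0.0589.
Non-CYP routes (6%) are unchanged.
CL_new/CL_old = 0.1701 + 0.0589 + 0.06 = 0.289.
New steady-state concentration = 75.2 / 0.289 = 2.6 × 10² ng/mL (concentration scales inversely with clearance).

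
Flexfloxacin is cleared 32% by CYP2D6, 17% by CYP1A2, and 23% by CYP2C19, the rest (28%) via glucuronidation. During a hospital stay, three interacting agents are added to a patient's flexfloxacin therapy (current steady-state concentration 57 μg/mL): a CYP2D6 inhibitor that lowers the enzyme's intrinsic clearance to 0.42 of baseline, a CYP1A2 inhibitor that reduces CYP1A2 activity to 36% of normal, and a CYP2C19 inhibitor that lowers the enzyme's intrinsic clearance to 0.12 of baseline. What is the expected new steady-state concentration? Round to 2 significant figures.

The CYP2D6 pathway (32% of clearance) is reduced to 0.42× activity: 0.32 × 0.42 = 0.1344.
The CYP1A2 pathway (17% of clearance) is reduced to 0.36× activity: 0.17 × 0.36 = 0.0612.
The CYP2C19 pathway (23% of clearance) is reduced to 0.12× activity: 0.23 × 0.12 = 0.0276.
Non-CYP routes (28%) are unchanged.
New clearance relative to baseline: 0.1344 + 0.0612 + 0.0276 + 0.28 = 0.5032.
New steady-state concentration = 57 / 0.5032 = 1.1 × 10² μg/mL (concentration scales inversely with clearance).

1.1 × 10² μg/mL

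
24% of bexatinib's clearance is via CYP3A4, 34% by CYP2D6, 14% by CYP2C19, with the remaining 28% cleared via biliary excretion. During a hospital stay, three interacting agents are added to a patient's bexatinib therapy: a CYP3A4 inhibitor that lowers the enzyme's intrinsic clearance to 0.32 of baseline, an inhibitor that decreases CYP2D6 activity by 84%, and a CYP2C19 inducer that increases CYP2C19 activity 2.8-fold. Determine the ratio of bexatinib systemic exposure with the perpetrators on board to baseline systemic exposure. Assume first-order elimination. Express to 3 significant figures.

1.25

CYP3A4: 0.24 × 0.32 = 0.0768
CYP2D6: 0.34 × 0.16 = 0.0544
CYP2C19: 0.14 × 2.8 = 0.392
Other: 0.28 (unchanged)
New clearance relative to baseline: 0.0768 + 0.0544 + 0.392 + 0.28 = 0.8032.
Because systemic exposure varies inversely with clearance, the combined effect is 1 / 0.8032 = 1.25.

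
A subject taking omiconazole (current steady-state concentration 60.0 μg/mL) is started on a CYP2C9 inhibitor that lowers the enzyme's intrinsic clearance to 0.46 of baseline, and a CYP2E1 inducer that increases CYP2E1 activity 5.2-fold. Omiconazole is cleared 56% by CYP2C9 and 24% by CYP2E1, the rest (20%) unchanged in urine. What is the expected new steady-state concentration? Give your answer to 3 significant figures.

CYP2C9: 0.56 × 0.46 = 0.2576
CYP2E1: 0.24 × 5.2 = 1.248
Other: 0.2 (unchanged)
New clearance relative to baseline: 0.2576 + 1.248 + 0.2 = 1.7056.
Steady-state concentration ∝ 1/CL: new value = 60.0 / 1.7056 = 35.2 μg/mL.

35.2 μg/mL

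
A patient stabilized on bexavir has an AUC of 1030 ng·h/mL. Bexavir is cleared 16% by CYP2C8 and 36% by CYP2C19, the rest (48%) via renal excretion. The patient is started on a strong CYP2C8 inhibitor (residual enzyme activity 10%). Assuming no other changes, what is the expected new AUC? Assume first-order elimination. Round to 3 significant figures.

The CYP2C8 pathway (16% of clearance) drops to 0.1× activity: 0.16 × 0.1 = 0.016.
CYP2C19 (36%) and the residual 48% are unaffected.
Relative clearance = 0.016 + 0.36 + 0.48 = 0.856.
AUC ∝ 1/CL, so new value = 1030 / 0.856 = 1.20 × 10³ ng·h/mL.

1.20 × 10³ ng·h/mL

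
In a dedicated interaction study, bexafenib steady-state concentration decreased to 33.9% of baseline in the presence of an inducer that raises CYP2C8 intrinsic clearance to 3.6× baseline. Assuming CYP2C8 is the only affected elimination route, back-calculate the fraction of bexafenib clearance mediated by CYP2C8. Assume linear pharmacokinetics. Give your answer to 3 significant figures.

Write x for the fraction cleared via CYP2C8. The observed steady-state concentration change means clearance rose to 1/0.339 = 2.95 of baseline.
Only the CYP2C8 route changed, so 2.95 = x·3.6 + (1 − x), giving x = 0.750.

0.750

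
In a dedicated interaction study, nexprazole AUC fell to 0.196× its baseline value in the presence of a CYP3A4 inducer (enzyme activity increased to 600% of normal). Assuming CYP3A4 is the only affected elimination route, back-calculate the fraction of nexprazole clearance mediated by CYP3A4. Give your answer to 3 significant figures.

0.820

CL'/CL = 1 / 0.196 = 5.102
6·fm + (1 − fm) = 5.102
fm = (5.102 − 1) / (6 − 1) = 0.820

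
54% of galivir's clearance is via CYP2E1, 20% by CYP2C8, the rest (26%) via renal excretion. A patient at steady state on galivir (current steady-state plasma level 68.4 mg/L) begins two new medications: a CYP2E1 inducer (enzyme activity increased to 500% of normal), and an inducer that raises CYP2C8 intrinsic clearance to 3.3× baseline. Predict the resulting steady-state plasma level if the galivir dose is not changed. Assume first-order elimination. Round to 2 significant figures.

19 mg/L

The CYP2E1 pathway (54% of clearance) rises to 5× activity: 0.54 × 5 = 2.7.
The CYP2C8 pathway (20% of clearance) rises to 3.3× activity: 0.2 × 3.3 = 0.66.
Non-CYP routes (26%) are unchanged.
New clearance relative to baseline: 2.7 + 0.66 + 0.26 = 3.62.
Dividing the baseline by the relative clearance: 68.4 / 3.62 = 19 mg/L.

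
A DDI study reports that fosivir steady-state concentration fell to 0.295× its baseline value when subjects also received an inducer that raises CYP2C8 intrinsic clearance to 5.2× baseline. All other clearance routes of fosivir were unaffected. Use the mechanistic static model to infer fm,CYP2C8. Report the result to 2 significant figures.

CL'/CL = 1 / 0.295 = 3.39
5.2·fm + (1 − fm) = 3.39
fm = (3.39 − 1) / (5.2 − 1) = 0.57

0.57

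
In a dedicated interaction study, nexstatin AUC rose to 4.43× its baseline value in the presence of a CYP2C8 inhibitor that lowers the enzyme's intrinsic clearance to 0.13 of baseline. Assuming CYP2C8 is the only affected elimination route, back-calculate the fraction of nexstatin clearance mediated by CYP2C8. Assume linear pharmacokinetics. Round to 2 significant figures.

Write x for the fraction cleared via CYP2C8. The observed AUC change means clearance fell to 1/4.43 = 0.2257 of baseline.
Setting x·0.13 + (1 − x) = 0.2257 and solving: x = (0.2257 − 1)/(0.13 − 1) = 0.89.

0.89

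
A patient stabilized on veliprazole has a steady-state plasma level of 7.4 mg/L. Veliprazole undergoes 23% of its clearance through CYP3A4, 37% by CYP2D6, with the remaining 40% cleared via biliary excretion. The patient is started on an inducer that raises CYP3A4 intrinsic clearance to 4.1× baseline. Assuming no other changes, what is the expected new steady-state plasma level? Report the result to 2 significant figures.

4.3 mg/L

CYP3A4: 0.23 × 4.1 = 0.943
CYP2D6: 0.37 (unchanged)
Other: 0.4 (unchanged)
CL_new/CL_old = 0.943 + 0.37 + 0.4 = 1.713.
With dosing unchanged, steady-state plasma level scales as 1/CL: 7.4 / 1.713 = 4.3 mg/L.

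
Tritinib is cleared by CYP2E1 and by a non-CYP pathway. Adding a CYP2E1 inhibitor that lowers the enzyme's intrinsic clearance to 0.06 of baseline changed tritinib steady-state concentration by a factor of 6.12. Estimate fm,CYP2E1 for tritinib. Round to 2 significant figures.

Write x for the fraction cleared via CYP2E1. The observed steady-state concentration change means clearance fell to 1/6.12 = 0.1634 of baseline.
Setting x·0.06 + (1 − x) = 0.1634 and solving: x = (0.1634 − 1)/(0.06 − 1) = 0.89.

0.89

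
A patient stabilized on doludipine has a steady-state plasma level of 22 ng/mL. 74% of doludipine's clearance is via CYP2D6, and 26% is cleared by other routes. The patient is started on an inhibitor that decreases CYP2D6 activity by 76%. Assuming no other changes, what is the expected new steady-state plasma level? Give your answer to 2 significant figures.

50 ng/mL

The CYP2D6 pathway (74% of clearance) drops to 0.24× activity: 0.74 × 0.24 = 0.1776.
The remaining 26% of clearance is unaffected.
New clearance relative to baseline: 0.1776 + 0.26 = 0.4376.
With dosing unchanged, steady-state plasma level scales as 1/CL: 22 / 0.4376 = 50 ng/mL.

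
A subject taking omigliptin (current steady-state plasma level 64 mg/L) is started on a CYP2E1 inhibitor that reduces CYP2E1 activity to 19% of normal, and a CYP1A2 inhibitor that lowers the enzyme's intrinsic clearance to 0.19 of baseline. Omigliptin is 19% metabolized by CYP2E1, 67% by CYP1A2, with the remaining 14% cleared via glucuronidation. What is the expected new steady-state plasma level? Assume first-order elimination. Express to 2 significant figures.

The CYP2E1 pathway (19% of clearance) drops to 0.19× activity: 0.19 × 0.19 = 0.0361.
The CYP1A2 pathway (67% of clearance) drops to 0.19× activity: 0.67 × 0.19 = 0.1273.
The remaining 14% of clearance is unaffected.
New clearance relative to baseline: 0.0361 + 0.1273 + 0.14 = 0.3034.
Steady-state plasma level ∝ 1/CL: new value = 64 / 0.3034 = 2.1 × 10² mg/L.

2.1 × 10² mg/L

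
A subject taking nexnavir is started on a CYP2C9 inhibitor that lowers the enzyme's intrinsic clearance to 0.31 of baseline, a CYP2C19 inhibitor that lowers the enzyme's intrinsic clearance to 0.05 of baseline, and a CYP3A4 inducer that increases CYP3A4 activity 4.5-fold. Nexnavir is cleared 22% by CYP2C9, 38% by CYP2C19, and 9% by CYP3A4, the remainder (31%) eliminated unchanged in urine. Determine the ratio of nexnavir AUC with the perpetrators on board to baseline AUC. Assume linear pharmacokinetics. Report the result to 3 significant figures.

1.25

The CYP2C9 pathway (22% of clearance) drops to 0.31× activity: 0.22 × 0.31 = 0.0682.
The CYP2C19 pathway (38% of clearance) drops to 0.05× activity: 0.38 × 0.05 = 0.019.
The CYP3A4 pathway (9% of clearance) increases to 4.5× activity: 0.09 × 4.5 = 0.405.
The remaining 31% of clearance is unaffected.
CL_new/CL_old = 0.0682 + 0.019 + 0.405 + 0.31 = 0.8022.
Net AUC ratio = 1 / 0.8022 = 1.25.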